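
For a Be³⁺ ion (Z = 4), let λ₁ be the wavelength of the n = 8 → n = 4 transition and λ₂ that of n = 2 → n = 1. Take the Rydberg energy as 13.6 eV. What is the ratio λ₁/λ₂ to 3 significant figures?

λ ∝ 1/ΔE ∝ 1/(1/n_f² − 1/n_i²), and the Z² and hc factors cancel in the ratio.
λ₁/λ₂ = (1/1² − 1/2²)/(1/4² − 1/8²) = 0.7500/0.04688 = 16.0.

16.0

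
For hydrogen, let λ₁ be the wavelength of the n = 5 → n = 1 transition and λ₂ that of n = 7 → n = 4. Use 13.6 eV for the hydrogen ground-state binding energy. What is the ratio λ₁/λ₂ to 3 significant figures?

0.0438

λ ∝ 1/ΔE ∝ 1/(1/n_f² − 1/n_i²), and the Z² and hc factors cancel in the ratio.
λ₁/λ₂ = (1/4² − 1/7²)/(1/1² − 1/5²) = 0.04209/0.9600 = 0.0438.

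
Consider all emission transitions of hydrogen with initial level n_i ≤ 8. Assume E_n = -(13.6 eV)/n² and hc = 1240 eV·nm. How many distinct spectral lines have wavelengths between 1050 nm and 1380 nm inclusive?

2

Enumerate all n_i → n_f pairs with 1 ≤ n_f < n_i ≤ 8 and compute λ = 1240 / [13.6·1·(1/n_f² − 1/n_i²)].
Lines falling in [1050, 1380] nm: 6→3 (1094 nm), 5→3 (1282 nm).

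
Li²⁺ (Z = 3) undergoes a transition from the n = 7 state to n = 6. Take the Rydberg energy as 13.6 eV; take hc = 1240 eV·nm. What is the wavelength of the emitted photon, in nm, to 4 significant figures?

For Z = 3 the level energies scale as Z², so the effective Rydberg energy is 13.6 × 9 = 122.4 eV.
ΔE = 122.4 × (1/6² − 1/7²) = 122.4 × 0.007370 = 0.9020 eV.
λ = hc/ΔE = 1240 / 0.9020 = 1375 nm.

1375 nm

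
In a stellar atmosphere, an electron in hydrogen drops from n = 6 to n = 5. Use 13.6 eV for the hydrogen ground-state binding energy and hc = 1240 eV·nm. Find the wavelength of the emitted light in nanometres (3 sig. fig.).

ΔE = 13.60 × (1/5² − 1/6²) = 13.60 × 0.01222 = 0.1662 eV.
λ = hc/ΔE = 1240 / 0.1662 = 7460 nm.
This line belongs to the Pfund series.

7460 nm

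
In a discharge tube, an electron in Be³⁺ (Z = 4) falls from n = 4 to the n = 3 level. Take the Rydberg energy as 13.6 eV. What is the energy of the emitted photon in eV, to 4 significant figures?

10.58 eV

The Bohr energies scale as Z², so for Z = 4: E_n = −217.6/n² eV.
E_4 = −217.6/16 = −13.60 eV and E_3 = −217.6/9 = −24.18 eV.
The photon energy is |E_4 − E_3| = 10.58 eV.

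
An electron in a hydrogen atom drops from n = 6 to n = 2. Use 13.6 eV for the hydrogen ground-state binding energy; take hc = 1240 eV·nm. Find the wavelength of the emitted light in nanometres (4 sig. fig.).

ΔE = 13.60 × (1/2² − 1/6²) = 13.60 × 0.2222 = 3.022 eV.
λ = hc/ΔE = 1240 / 3.022 = 410.3 nm.
This line belongs to the Balmer series.

410.3 nm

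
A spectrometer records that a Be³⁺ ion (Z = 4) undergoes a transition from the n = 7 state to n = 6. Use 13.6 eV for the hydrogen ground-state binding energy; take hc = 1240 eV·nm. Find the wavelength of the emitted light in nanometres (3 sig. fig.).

773 nm

For Z = 4 the level energies scale as Z², so the effective Rydberg energy is 13.6 × 16 = 217.6 eV.
ΔE = 217.6 × (1/6² − 1/7²) = 217.6 × 0.007370 = 1.604 eV.
λ = hc/ΔE = 1240 / 1.604 = 773 nm.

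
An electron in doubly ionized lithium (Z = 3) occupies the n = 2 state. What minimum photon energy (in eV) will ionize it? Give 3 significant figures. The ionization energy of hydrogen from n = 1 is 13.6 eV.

E_n = −13.6 Z²/n² = −122.4/n² eV for Z = 3.
E_2 = −122.4/4 = −30.6 eV, so ionization (to E = 0) requires 30.6 eV.

30.6 eV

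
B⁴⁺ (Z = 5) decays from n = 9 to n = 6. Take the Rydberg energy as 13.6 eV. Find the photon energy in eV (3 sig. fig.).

5.25 eV

The Bohr energies scale as Z², so for Z = 5: E_n = −340.0/n² eV.
E_9 = −340.0/81 = −4.198 eV and E_6 = −340.0/36 = −9.444 eV.
The photon energy is |E_9 − E_6| = 5.25 eV.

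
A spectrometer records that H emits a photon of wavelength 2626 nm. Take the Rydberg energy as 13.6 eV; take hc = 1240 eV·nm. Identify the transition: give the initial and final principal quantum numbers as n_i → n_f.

n_i = 6, n_f = 4

The photon energy is ΔE = hc/λ = 1240 / 2626 = 0.4722 eV.
With Z = 1, ΔE = 13.60 × (1/n_f² − 1/n_i²), so 1/n_f² − 1/n_i² = 0.03472.
Trying n_f = 4 gives 1/n_i² = 0.02778, i.e. n_i ≈ 6; this pair matches.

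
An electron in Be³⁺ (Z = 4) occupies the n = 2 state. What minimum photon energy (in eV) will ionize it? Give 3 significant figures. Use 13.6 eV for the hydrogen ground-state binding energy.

E_n = −13.6 Z²/n² = −217.6/n² eV for Z = 4.
E_2 = −217.6/4 = −54.4 eV, so ionization (to E = 0) requires 54.4 eV.

54.4 eV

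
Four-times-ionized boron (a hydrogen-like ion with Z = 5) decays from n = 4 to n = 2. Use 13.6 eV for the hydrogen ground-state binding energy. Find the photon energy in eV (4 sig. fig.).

63.75 eV

The Bohr energies scale as Z², so for Z = 5: E_n = −340.0/n² eV.
E_4 = −340.0/16 = −21.25 eV and E_2 = −340.0/4 = −85.00 eV.
The photon energy is |E_4 − E_2| = 63.75 eV.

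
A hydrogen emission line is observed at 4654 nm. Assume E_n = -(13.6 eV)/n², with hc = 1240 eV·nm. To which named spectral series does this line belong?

Pfund

ΔE = 1240/4654 = 0.2664 eV.
This matches 13.6 × (1/5² − 1/7²), so n_f = 5: the Pfund series.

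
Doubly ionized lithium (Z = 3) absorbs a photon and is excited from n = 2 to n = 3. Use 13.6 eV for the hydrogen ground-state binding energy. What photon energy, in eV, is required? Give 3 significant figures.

The Bohr energies scale as Z², so for Z = 3: E_n = −122.4/n² eV.
E_3 = −122.4/9 = −13.60 eV and E_2 = −122.4/4 = −30.60 eV.
The photon energy is |E_3 − E_2| = 17.0 eV.

17.0 eV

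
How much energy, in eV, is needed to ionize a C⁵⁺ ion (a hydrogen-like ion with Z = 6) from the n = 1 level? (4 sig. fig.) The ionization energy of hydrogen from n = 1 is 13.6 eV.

E_n = −13.6 Z²/n² = −489.6/n² eV for Z = 6.
E_1 = −489.6/1 = −489.6 eV, so ionization (to E = 0) requires 489.6 eV.

489.6 eV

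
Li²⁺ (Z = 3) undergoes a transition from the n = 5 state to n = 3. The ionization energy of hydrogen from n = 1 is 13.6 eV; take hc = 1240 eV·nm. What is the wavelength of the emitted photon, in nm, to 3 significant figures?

For Z = 3 the level energies scale as Z², so the effective Rydberg energy is 13.6 × 9 = 122.4 eV.
ΔE = 122.4 × (1/3² − 1/5²) = 122.4 × 0.07111 = 8.704 eV.
λ = hc/ΔE = 1240 / 8.704 = 142 nm.

142 nm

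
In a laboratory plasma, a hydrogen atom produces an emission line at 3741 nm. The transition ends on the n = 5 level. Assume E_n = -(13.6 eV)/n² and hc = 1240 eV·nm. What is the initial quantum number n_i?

n_i = 8

The photon energy is ΔE = hc/λ = 1240 / 3741 = 0.3315 eV.
With Z = 1, ΔE = 13.60 × (1/n_f² − 1/n_i²), so 1/n_f² − 1/n_i² = 0.02437.
With n_f = 5: 1/n_i² = 1/25 − 0.02437 = 0.01563, so n_i ≈ 8.00.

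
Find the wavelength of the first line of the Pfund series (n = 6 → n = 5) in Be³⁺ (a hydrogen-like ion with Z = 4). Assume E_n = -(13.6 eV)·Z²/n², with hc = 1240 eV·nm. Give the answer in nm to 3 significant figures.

466 nm

The Pfund series terminates on n_f = 5; the first line has n_i = 5+1 = 6.
ΔE = 217.6 × (1/5² − 1/6²) = 2.660 eV.
λ = 1240 / 2.660 = 466 nm.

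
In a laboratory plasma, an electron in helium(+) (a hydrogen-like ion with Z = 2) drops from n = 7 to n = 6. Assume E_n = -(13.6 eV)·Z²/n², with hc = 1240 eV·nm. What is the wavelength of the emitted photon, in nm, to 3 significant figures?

3090 nm

For Z = 2 the level energies scale as Z², so the effective Rydberg energy is 13.6 × 4 = 54.40 eV.
ΔE = 54.40 × (1/6² − 1/7²) = 54.40 × 0.007370 = 0.4009 eV.
λ = hc/ΔE = 1240 / 0.4009 = 3090 nm.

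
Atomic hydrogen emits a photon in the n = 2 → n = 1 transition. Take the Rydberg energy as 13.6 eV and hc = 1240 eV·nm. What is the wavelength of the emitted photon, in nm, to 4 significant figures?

ΔE = 13.60 × (1/1² − 1/2²) = 13.60 × 0.7500 = 10.20 eV.
λ = hc/ΔE = 1240 / 10.20 = 121.6 nm.
This line belongs to the Lyman series.

121.6 nm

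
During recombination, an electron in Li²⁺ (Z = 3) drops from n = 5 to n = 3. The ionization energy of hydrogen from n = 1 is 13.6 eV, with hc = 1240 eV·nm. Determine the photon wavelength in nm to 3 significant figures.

142 nm

For Z = 3 the level energies scale as Z², so the effective Rydberg energy is 13.6 × 9 = 122.4 eV.
ΔE = 122.4 × (1/3² − 1/5²) = 122.4 × 0.07111 = 8.704 eV.
λ = hc/ΔE = 1240 / 8.704 = 142 nm.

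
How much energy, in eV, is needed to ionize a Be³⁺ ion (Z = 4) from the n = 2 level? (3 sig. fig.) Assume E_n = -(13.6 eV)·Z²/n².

54.4 eV

E_n = −13.6 Z²/n² = −217.6/n² eV for Z = 4.
E_2 = −217.6/4 = −54.4 eV, so ionization (to E = 0) requires 54.4 eV.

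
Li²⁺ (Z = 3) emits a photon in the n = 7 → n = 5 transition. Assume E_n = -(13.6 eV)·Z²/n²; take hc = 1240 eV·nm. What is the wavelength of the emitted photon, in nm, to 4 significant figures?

For Z = 3 the level energies scale as Z², so the effective Rydberg energy is 13.6 × 9 = 122.4 eV.
ΔE = 122.4 × (1/5² − 1/7²) = 122.4 × 0.01959 = 2.398 eV.
λ = hc/ΔE = 1240 / 2.398 = 517.1 nm.

517.1 nm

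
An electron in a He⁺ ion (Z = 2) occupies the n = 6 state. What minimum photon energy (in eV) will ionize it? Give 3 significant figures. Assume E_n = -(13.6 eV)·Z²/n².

E_n = −13.6 Z²/n² = −54.40/n² eV for Z = 2.
E_6 = −54.40/36 = −1.51 eV, so ionization (to E = 0) requires 1.51 eV.

1.51 eV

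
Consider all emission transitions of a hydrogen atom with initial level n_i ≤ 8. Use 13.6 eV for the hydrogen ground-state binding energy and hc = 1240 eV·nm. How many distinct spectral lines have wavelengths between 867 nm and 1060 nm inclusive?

2

Enumerate all n_i → n_f pairs with 1 ≤ n_f < n_i ≤ 8 and compute λ = 1240 / [13.6·1·(1/n_f² − 1/n_i²)].
Lines falling in [867, 1060] nm: 8→3 (954.9 nm), 7→3 (1005 nm).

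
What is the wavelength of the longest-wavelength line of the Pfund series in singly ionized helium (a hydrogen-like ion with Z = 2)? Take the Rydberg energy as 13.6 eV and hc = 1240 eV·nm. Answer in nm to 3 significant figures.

1860 nm

The Pfund series terminates on n_f = 5; the first line has n_i = 5+1 = 6.
ΔE = 54.40 × (1/5² − 1/6²) = 0.6649 eV.
λ = 1240 / 0.6649 = 1860 nm.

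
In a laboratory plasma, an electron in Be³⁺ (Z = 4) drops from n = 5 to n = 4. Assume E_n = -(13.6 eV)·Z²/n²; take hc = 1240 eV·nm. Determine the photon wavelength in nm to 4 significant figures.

For Z = 4 the level energies scale as Z², so the effective Rydberg energy is 13.6 × 16 = 217.6 eV.
ΔE = 217.6 × (1/4² − 1/5²) = 217.6 × 0.02250 = 4.896 eV.
λ = hc/ΔE = 1240 / 4.896 = 253.3 nm.

253.3 nm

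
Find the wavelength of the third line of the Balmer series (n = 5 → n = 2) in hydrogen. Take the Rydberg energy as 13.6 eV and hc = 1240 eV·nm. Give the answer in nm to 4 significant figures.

434.2 nm

The Balmer series terminates on n_f = 2; the third line has n_i = 2+3 = 5.
ΔE = 13.60 × (1/2² − 1/5²) = 2.856 eV.
λ = 1240 / 2.856 = 434.2 nm.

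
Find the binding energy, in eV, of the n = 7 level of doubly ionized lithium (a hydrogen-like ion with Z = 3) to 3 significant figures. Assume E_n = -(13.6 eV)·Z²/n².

E_n = −13.6 Z²/n² = −122.4/n² eV for Z = 3.
E_7 = −122.4/49 = −2.50 eV, so ionization (to E = 0) requires 2.50 eV.

2.50 eV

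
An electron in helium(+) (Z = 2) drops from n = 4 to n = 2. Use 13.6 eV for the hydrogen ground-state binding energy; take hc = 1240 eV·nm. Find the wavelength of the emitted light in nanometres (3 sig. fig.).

For Z = 2 the level energies scale as Z², so the effective Rydberg energy is 13.6 × 4 = 54.40 eV.
ΔE = 54.40 × (1/2² − 1/4²) = 54.40 × 0.1875 = 10.20 eV.
λ = hc/ΔE = 1240 / 10.20 = 122 nm.

122 nm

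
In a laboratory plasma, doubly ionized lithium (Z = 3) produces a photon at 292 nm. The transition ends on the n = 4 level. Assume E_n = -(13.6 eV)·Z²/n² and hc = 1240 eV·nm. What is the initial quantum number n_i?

n_i = 6

The photon energy is ΔE = hc/λ = 1240 / 292 = 4.247 eV.
With Z = 3, ΔE = 122.4 × (1/n_f² − 1/n_i²), so 1/n_f² − 1/n_i² = 0.03469.
With n_f = 4: 1/n_i² = 1/16 − 0.03469 = 0.02781, so n_i ≈ 6.00.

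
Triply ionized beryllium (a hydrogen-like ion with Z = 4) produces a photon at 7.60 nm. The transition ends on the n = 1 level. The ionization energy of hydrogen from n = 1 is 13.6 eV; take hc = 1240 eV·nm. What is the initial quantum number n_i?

The photon energy is ΔE = hc/λ = 1240 / 7.60 = 163.2 eV.
With Z = 4, ΔE = 217.6 × (1/n_f² − 1/n_i²), so 1/n_f² − 1/n_i² = 0.7498.
With n_f = 1: 1/n_i² = 1/1 − 0.7498 = 0.2502, so n_i ≈ 2.00.

n_i = 2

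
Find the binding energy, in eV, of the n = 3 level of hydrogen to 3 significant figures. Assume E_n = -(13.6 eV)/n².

1.51 eV

E_3 = −13.60/9 = −1.51 eV, so ionization (to E = 0) requires 1.51 eV.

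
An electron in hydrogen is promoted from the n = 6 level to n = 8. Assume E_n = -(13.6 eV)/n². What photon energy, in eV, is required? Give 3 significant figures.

0.165 eV

E_8 = −13.60/64 = −0.2125 eV and E_6 = −13.60/36 = −0.3778 eV.
The photon energy is |E_8 − E_6| = 0.165 eV.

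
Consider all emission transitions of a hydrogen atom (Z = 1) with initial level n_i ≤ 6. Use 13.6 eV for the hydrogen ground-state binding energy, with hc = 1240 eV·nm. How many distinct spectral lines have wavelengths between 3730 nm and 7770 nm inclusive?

Enumerate all n_i → n_f pairs with 1 ≤ n_f < n_i ≤ 6 and compute λ = 1240 / [13.6·1·(1/n_f² − 1/n_i²)].
Lines falling in [3730, 7770] nm: 5→4 (4052 nm), 6→5 (7460 nm).

2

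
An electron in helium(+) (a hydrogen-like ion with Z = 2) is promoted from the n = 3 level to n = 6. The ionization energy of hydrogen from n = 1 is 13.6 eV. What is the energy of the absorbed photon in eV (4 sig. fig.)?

The Bohr energies scale as Z², so for Z = 2: E_n = −54.40/n² eV.
E_6 = −54.40/36 = −1.511 eV and E_3 = −54.40/9 = −6.044 eV.
The photon energy is |E_6 − E_3| = 4.533 eV.

4.533 eV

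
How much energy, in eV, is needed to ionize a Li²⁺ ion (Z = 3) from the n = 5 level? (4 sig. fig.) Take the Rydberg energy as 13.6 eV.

4.896 eV

E_n = −13.6 Z²/n² = −122.4/n² eV for Z = 3.
E_5 = −122.4/25 = −4.896 eV, so ionization (to E = 0) requires 4.896 eV.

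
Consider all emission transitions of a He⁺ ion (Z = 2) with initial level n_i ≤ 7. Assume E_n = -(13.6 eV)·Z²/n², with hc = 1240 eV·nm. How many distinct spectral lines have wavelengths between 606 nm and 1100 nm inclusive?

2

Enumerate all n_i → n_f pairs with 1 ≤ n_f < n_i ≤ 7 and compute λ = 1240 / [13.6·4·(1/n_f² − 1/n_i²)].
Lines falling in [606, 1100] nm: 6→4 (656.5 nm), 5→4 (1013 nm).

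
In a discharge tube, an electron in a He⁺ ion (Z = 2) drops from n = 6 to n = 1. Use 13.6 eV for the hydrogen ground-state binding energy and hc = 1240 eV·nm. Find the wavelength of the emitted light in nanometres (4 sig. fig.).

For Z = 2 the level energies scale as Z², so the effective Rydberg energy is 13.6 × 4 = 54.40 eV.
ΔE = 54.40 × (1/1² − 1/6²) = 54.40 × 0.9722 = 52.89 eV.
λ = hc/ΔE = 1240 / 52.89 = 23.45 nm.

23.45 nm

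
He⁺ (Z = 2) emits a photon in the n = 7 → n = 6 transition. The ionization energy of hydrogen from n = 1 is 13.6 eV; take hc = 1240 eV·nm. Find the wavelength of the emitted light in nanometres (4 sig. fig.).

For Z = 2 the level energies scale as Z², so the effective Rydberg energy is 13.6 × 4 = 54.40 eV.
ΔE = 54.40 × (1/6² − 1/7²) = 54.40 × 0.007370 = 0.4009 eV.
λ = hc/ΔE = 1240 / 0.4009 = 3093 nm.

3093 nm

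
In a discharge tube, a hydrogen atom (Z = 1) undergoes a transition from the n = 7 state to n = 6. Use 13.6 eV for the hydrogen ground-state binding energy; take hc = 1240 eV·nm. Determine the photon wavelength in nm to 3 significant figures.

12400 nm

ΔE = 13.60 × (1/6² − 1/7²) = 13.60 × 0.007370 = 0.1002 eV.
λ = hc/ΔE = 1240 / 0.1002 = 12400 nm.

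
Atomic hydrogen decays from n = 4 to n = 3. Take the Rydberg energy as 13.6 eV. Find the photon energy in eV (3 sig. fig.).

E_4 = −13.60/16 = −0.8500 eV and E_3 = −13.60/9 = −1.511 eV.
The photon energy is |E_4 − E_3| = 0.661 eV.

0.661 eV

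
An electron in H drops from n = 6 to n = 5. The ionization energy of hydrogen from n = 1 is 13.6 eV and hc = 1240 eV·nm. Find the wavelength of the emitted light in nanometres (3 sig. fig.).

ΔE = 13.60 × (1/5² − 1/6²) = 13.60 × 0.01222 = 0.1662 eV.
λ = hc/ΔE = 1240 / 0.1662 = 7460 nm.
This line belongs to the Pfund series.

7460 nm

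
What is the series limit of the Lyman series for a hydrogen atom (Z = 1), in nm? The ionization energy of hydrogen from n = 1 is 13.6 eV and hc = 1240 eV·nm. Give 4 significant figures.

91.18 nm

The Lyman series has lower level n_f = 1; the series limit corresponds to n_i → ∞.
ΔE_max = 13.6 × 1 / 1² = 13.60 eV.
λ_min = 1240 / 13.60 = 91.18 nm.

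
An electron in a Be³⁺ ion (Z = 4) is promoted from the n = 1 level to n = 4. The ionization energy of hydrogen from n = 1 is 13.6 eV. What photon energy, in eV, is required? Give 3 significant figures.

204 eV

The Bohr energies scale as Z², so for Z = 4: E_n = −217.6/n² eV.
E_4 = −217.6/16 = −13.60 eV and E_1 = −217.6/1 = −217.6 eV.
The photon energy is |E_4 − E_1| = 204 eV.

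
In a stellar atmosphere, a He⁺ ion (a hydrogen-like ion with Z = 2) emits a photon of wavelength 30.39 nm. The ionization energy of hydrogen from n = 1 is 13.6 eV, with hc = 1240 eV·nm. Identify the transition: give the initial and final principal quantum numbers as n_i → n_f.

n_i = 2, n_f = 1

The photon energy is ΔE = hc/λ = 1240 / 30.39 = 40.80 eV.
With Z = 2, ΔE = 54.40 × (1/n_f² − 1/n_i²), so 1/n_f² − 1/n_i² = 0.7501.
Trying n_f = 1 gives 1/n_i² = 0.2499, i.e. n_i ≈ 2; this pair matches.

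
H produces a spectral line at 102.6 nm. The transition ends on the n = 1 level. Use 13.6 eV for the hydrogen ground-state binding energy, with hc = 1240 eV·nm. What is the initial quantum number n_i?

n_i = 3

The photon energy is ΔE = hc/λ = 1240 / 102.6 = 12.09 eV.
With Z = 1, ΔE = 13.60 × (1/n_f² − 1/n_i²), so 1/n_f² − 1/n_i² = 0.8887.
With n_f = 1: 1/n_i² = 1/1 − 0.8887 = 0.1113, so n_i ≈ 3.00.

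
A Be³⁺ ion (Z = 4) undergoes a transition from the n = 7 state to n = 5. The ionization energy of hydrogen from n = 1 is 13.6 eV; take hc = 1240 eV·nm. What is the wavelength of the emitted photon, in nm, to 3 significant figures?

For Z = 4 the level energies scale as Z², so the effective Rydberg energy is 13.6 × 16 = 217.6 eV.
ΔE = 217.6 × (1/5² − 1/7²) = 217.6 × 0.01959 = 4.263 eV.
λ = hc/ΔE = 1240 / 4.263 = 291 nm.

291 nm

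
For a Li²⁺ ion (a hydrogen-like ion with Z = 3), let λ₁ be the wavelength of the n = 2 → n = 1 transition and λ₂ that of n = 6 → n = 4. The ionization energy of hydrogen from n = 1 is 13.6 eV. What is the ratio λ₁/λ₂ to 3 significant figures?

λ ∝ 1/ΔE ∝ 1/(1/n_f² − 1/n_i²), and the Z² and hc factors cancel in the ratio.
λ₁/λ₂ = (1/4² − 1/6²)/(1/1² − 1/2²) = 0.03472/0.7500 = 0.0463.

0.0463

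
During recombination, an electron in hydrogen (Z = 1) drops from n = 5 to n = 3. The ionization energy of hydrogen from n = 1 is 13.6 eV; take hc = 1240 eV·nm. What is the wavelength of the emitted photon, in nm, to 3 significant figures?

ΔE = 13.60 × (1/3² − 1/5²) = 13.60 × 0.07111 = 0.9671 eV.
λ = hc/ΔE = 1240 / 0.9671 = 1280 nm.
This line belongs to the Paschen series.

1280 nm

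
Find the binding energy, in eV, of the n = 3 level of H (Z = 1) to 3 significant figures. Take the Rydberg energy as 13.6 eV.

1.51 eV

E_3 = −13.60/9 = −1.51 eV, so ionization (to E = 0) requires 1.51 eV.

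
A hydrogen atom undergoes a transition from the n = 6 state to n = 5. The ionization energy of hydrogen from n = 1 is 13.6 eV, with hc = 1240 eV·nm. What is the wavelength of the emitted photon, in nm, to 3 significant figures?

7460 nm

ΔE = 13.60 × (1/5² − 1/6²) = 13.60 × 0.01222 = 0.1662 eV.
λ = hc/ΔE = 1240 / 0.1662 = 7460 nm.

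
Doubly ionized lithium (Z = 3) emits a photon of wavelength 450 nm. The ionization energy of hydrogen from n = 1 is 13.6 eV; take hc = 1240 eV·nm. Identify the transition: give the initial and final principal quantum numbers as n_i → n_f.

The photon energy is ΔE = hc/λ = 1240 / 450 = 2.756 eV.
With Z = 3, ΔE = 122.4 × (1/n_f² − 1/n_i²), so 1/n_f² − 1/n_i² = 0.02251.
Trying n_f = 4 gives 1/n_i² = 0.03999, i.e. n_i ≈ 5; this pair matches.

n_i = 5, n_f = 4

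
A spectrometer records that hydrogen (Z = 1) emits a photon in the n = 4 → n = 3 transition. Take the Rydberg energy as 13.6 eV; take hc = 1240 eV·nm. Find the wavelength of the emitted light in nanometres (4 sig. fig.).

1876 nm

ΔE = 13.60 × (1/3² − 1/4²) = 13.60 × 0.04861 = 0.6611 eV.
λ = hc/ΔE = 1240 / 0.6611 = 1876 nm.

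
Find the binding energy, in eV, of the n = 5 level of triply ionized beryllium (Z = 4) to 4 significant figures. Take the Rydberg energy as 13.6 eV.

8.704 eV

E_n = −13.6 Z²/n² = −217.6/n² eV for Z = 4.
E_5 = −217.6/25 = −8.704 eV, so ionization (to E = 0) requires 8.704 eV.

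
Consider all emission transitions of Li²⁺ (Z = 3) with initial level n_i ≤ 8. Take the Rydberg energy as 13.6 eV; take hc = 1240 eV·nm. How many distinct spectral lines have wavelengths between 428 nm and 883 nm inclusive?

4

Enumerate all n_i → n_f pairs with 1 ≤ n_f < n_i ≤ 8 and compute λ = 1240 / [13.6·9·(1/n_f² − 1/n_i²)].
Lines falling in [428, 883] nm: 5→4 (450.3 nm), 7→5 (517.1 nm), 6→5 (828.9 nm), 8→6 (833.6 nm).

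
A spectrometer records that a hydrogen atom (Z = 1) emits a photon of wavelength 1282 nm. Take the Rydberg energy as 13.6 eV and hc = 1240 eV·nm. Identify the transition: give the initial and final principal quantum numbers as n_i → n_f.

The photon energy is ΔE = hc/λ = 1240 / 1282 = 0.9672 eV.
With Z = 1, ΔE = 13.60 × (1/n_f² − 1/n_i²), so 1/n_f² − 1/n_i² = 0.07112.
Trying n_f = 3 gives 1/n_i² = 0.03999, i.e. n_i ≈ 5; this pair matches.

n_i = 5, n_f = 3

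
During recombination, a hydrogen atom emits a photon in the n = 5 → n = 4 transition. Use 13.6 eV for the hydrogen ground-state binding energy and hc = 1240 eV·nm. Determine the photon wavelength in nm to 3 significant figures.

ΔE = 13.60 × (1/4² − 1/5²) = 13.60 × 0.02250 = 0.3060 eV.
λ = hc/ΔE = 1240 / 0.3060 = 4050 nm.
This line belongs to the Brackett series.

4050 nm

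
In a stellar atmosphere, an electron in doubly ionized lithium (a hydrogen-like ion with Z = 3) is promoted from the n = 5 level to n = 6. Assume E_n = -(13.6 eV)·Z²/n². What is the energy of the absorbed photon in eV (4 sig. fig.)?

1.496 eV

The Bohr energies scale as Z², so for Z = 3: E_n = −122.4/n² eV.
E_6 = −122.4/36 = −3.400 eV and E_5 = −122.4/25 = −4.896 eV.
The photon energy is |E_6 − E_5| = 1.496 eV.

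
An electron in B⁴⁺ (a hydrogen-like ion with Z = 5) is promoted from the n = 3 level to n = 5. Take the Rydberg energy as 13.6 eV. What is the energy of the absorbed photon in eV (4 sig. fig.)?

The Bohr energies scale as Z², so for Z = 5: E_n = −340.0/n² eV.
E_5 = −340.0/25 = −13.60 eV and E_3 = −340.0/9 = −37.78 eV.
The photon energy is |E_5 − E_3| = 24.18 eV.

24.18 eV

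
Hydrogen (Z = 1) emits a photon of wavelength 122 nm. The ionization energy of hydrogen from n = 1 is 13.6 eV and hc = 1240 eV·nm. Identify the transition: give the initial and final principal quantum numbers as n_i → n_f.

The photon energy is ΔE = hc/λ = 1240 / 122 = 10.16 eV.
With Z = 1, ΔE = 13.60 × (1/n_f² − 1/n_i²), so 1/n_f² − 1/n_i² = 0.7473.
Trying n_f = 1 gives 1/n_i² = 0.2527, i.e. n_i ≈ 2; this pair matches.

n_i = 2, n_f = 1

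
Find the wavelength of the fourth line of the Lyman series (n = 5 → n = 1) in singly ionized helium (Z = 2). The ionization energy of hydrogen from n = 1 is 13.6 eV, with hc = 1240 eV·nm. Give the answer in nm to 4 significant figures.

The Lyman series terminates on n_f = 1; the fourth line has n_i = 1+4 = 5.
ΔE = 54.40 × (1/1² − 1/5²) = 52.22 eV.
λ = 1240 / 52.22 = 23.74 nm.

23.74 nm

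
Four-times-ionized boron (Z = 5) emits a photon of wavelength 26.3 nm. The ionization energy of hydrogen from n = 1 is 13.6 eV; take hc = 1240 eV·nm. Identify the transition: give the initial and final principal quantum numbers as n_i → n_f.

n_i = 3, n_f = 2

The photon energy is ΔE = hc/λ = 1240 / 26.3 = 47.15 eV.
With Z = 5, ΔE = 340.0 × (1/n_f² − 1/n_i²), so 1/n_f² − 1/n_i² = 0.1387.
Trying n_f = 2 gives 1/n_i² = 0.1113, i.e. n_i ≈ 3; this pair matches.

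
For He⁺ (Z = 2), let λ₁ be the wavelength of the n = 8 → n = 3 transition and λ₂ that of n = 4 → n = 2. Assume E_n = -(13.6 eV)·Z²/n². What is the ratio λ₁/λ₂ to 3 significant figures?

λ ∝ 1/ΔE ∝ 1/(1/n_f² − 1/n_i²), and the Z² and hc factors cancel in the ratio.
λ₁/λ₂ = (1/2² − 1/4²)/(1/3² − 1/8²) = 0.1875/0.09549 = 1.96.

1.96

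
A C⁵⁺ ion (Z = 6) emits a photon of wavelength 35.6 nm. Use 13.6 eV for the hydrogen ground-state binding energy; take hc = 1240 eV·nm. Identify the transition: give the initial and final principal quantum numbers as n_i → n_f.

n_i = 5, n_f = 3

The photon energy is ΔE = hc/λ = 1240 / 35.6 = 34.83 eV.
With Z = 6, ΔE = 489.6 × (1/n_f² − 1/n_i²), so 1/n_f² − 1/n_i² = 0.07114.
Trying n_f = 3 gives 1/n_i² = 0.03997, i.e. n_i ≈ 5; this pair matches.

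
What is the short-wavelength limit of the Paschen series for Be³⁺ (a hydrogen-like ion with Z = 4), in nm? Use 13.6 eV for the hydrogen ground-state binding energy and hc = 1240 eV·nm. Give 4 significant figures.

The Paschen series has lower level n_f = 3; the series limit corresponds to n_i → ∞.
ΔE_max = 13.6 × 16 / 3² = 24.18 eV.
λ_min = 1240 / 24.18 = 51.29 nm.

51.29 nm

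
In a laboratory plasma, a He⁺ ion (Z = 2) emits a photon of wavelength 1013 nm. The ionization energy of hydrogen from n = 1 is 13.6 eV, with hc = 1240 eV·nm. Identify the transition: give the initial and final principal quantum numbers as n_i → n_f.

n_i = 5, n_f = 4

The photon energy is ΔE = hc/λ = 1240 / 1013 = 1.224 eV.
With Z = 2, ΔE = 54.40 × (1/n_f² − 1/n_i²), so 1/n_f² − 1/n_i² = 0.02250.
Trying n_f = 4 gives 1/n_i² = 0.04000, i.e. n_i ≈ 5; this pair matches.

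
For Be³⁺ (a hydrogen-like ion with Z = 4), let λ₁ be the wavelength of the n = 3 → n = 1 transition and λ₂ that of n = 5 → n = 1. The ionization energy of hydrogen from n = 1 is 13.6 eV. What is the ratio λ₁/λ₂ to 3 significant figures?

1.08

λ ∝ 1/ΔE ∝ 1/(1/n_f² − 1/n_i²), and the Z² and hc factors cancel in the ratio.
λ₁/λ₂ = (1/1² − 1/5²)/(1/1² − 1/3²) = 0.9600/0.8889 = 1.08.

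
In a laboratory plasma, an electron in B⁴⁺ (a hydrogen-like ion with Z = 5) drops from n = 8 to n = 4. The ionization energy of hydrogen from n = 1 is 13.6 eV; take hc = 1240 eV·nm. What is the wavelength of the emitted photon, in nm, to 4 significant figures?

77.80 nm

For Z = 5 the level energies scale as Z², so the effective Rydberg energy is 13.6 × 25 = 340.0 eV.
ΔE = 340.0 × (1/4² − 1/8²) = 340.0 × 0.04688 = 15.94 eV.
λ = hc/ΔE = 1240 / 15.94 = 77.80 nm.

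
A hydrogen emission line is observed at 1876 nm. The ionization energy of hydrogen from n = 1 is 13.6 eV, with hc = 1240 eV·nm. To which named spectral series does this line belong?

ΔE = 1240/1876 = 0.6610 eV.
This matches 13.6 × (1/3² − 1/4²), so n_f = 3: the Paschen series.

Paschen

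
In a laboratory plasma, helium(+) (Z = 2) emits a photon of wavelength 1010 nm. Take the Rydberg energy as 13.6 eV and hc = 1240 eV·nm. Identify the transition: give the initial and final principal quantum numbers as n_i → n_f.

n_i = 5, n_f = 4

The photon energy is ΔE = hc/λ = 1240 / 1010 = 1.228 eV.
With Z = 2, ΔE = 54.40 × (1/n_f² − 1/n_i²), so 1/n_f² − 1/n_i² = 0.02257.
Trying n_f = 4 gives 1/n_i² = 0.03993, i.e. n_i ≈ 5; this pair matches.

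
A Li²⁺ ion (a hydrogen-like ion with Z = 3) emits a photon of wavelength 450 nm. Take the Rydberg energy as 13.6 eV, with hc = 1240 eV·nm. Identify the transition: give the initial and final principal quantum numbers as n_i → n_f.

n_i = 5, n_f = 4

The photon energy is ΔE = hc/λ = 1240 / 450 = 2.756 eV.
With Z = 3, ΔE = 122.4 × (1/n_f² − 1/n_i²), so 1/n_f² − 1/n_i² = 0.02251.
Trying n_f = 4 gives 1/n_i² = 0.03999, i.e. n_i ≈ 5; this pair matches.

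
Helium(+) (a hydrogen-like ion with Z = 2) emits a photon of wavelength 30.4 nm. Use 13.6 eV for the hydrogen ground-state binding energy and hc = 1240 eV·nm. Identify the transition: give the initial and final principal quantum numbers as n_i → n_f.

The photon energy is ΔE = hc/λ = 1240 / 30.4 = 40.79 eV.
With Z = 2, ΔE = 54.40 × (1/n_f² − 1/n_i²), so 1/n_f² − 1/n_i² = 0.7498.
Trying n_f = 1 gives 1/n_i² = 0.2502, i.e. n_i ≈ 2; this pair matches.

n_i = 2, n_f = 1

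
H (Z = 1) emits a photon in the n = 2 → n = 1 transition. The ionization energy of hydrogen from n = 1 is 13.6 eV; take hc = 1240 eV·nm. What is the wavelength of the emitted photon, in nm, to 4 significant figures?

121.6 nm

ΔE = 13.60 × (1/1² − 1/2²) = 13.60 × 0.7500 = 10.20 eV.
λ = hc/ΔE = 1240 / 10.20 = 121.6 nm.
This line belongs to the Lyman series.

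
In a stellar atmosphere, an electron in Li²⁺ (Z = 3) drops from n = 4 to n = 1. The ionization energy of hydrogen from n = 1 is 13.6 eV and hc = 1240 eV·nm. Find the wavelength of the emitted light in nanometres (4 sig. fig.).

For Z = 3 the level energies scale as Z², so the effective Rydberg energy is 13.6 × 9 = 122.4 eV.
ΔE = 122.4 × (1/1² − 1/4²) = 122.4 × 0.9375 = 114.8 eV.
λ = hc/ΔE = 1240 / 114.8 = 10.81 nm.

10.81 nm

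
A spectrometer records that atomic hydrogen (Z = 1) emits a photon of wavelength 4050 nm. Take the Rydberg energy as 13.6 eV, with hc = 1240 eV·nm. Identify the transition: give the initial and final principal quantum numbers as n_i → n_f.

The photon energy is ΔE = hc/λ = 1240 / 4050 = 0.3062 eV.
With Z = 1, ΔE = 13.60 × (1/n_f² − 1/n_i²), so 1/n_f² − 1/n_i² = 0.02251.
Trying n_f = 4 gives 1/n_i² = 0.03999, i.e. n_i ≈ 5; this pair matches.

n_i = 5, n_f = 4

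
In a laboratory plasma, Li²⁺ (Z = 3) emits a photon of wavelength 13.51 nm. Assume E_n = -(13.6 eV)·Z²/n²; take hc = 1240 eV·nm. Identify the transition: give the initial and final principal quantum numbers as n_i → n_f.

The photon energy is ΔE = hc/λ = 1240 / 13.51 = 91.78 eV.
With Z = 3, ΔE = 122.4 × (1/n_f² − 1/n_i²), so 1/n_f² − 1/n_i² = 0.7499.
Trying n_f = 1 gives 1/n_i² = 0.2501, i.e. n_i ≈ 2; this pair matches.

n_i = 2, n_f = 1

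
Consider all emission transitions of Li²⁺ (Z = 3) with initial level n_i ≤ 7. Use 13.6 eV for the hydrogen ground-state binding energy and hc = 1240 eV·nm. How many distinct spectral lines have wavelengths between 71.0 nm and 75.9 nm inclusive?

Enumerate all n_i → n_f pairs with 1 ≤ n_f < n_i ≤ 7 and compute λ = 1240 / [13.6·9·(1/n_f² − 1/n_i²)].
Lines falling in [71.0, 75.9] nm: 3→2 (72.94 nm).

1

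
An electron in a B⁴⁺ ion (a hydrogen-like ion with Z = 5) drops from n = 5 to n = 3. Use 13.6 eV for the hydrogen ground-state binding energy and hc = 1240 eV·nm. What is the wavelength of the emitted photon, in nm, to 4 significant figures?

For Z = 5 the level energies scale as Z², so the effective Rydberg energy is 13.6 × 25 = 340.0 eV.
ΔE = 340.0 × (1/3² − 1/5²) = 340.0 × 0.07111 = 24.18 eV.
λ = hc/ΔE = 1240 / 24.18 = 51.29 nm.

51.29 nm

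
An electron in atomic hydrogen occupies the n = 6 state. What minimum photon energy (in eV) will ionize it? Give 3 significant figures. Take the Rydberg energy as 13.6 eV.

E_6 = −13.60/36 = −0.378 eV, so ionization (to E = 0) requires 0.378 eV.

0.378 eV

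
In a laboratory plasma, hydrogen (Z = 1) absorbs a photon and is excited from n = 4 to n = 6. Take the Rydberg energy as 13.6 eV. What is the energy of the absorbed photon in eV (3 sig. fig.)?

0.472 eV

E_6 = −13.60/36 = −0.3778 eV and E_4 = −13.60/16 = −0.8500 eV.
The photon energy is |E_6 − E_4| = 0.472 eV.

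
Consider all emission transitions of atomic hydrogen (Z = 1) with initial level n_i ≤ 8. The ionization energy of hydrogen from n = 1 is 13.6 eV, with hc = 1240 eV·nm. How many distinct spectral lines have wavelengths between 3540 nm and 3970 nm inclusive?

1

Enumerate all n_i → n_f pairs with 1 ≤ n_f < n_i ≤ 8 and compute λ = 1240 / [13.6·1·(1/n_f² − 1/n_i²)].
Lines falling in [3540, 3970] nm: 8→5 (3741 nm).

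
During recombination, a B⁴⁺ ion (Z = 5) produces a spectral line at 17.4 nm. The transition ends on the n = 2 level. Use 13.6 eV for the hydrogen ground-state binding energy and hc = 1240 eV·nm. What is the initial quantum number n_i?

n_i = 5

The photon energy is ΔE = hc/λ = 1240 / 17.4 = 71.26 eV.
With Z = 5, ΔE = 340.0 × (1/n_f² − 1/n_i²), so 1/n_f² − 1/n_i² = 0.2096.
With n_f = 2: 1/n_i² = 1/4 − 0.2096 = 0.04040, so n_i ≈ 4.98.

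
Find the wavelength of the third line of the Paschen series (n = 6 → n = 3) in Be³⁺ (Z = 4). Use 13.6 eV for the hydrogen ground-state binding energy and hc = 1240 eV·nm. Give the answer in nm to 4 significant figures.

68.38 nm

The Paschen series terminates on n_f = 3; the third line has n_i = 3+3 = 6.
ΔE = 217.6 × (1/3² − 1/6²) = 18.13 eV.
λ = 1240 / 18.13 = 68.38 nm.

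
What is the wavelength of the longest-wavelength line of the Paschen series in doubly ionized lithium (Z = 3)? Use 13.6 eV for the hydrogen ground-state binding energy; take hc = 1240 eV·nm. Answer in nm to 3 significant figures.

208 nm

The Paschen series terminates on n_f = 3; the first line has n_i = 3+1 = 4.
ΔE = 122.4 × (1/3² − 1/4²) = 5.950 eV.
λ = 1240 / 5.950 = 208 nm.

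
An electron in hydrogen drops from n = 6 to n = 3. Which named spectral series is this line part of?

The series is set by the lower level: n_f = 3 is the Paschen series.

Paschen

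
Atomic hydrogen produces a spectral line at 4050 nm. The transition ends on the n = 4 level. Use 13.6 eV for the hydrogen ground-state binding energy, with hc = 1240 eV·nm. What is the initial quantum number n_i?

n_i = 5

The photon energy is ΔE = hc/λ = 1240 / 4050 = 0.3062 eV.
With Z = 1, ΔE = 13.60 × (1/n_f² − 1/n_i²), so 1/n_f² − 1/n_i² = 0.02251.
With n_f = 4: 1/n_i² = 1/16 − 0.02251 = 0.03999, so n_i ≈ 5.00.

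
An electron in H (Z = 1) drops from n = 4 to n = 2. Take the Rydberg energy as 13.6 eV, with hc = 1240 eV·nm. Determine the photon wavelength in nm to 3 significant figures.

486 nm

ΔE = 13.60 × (1/2² − 1/4²) = 13.60 × 0.1875 = 2.550 eV.
λ = hc/ΔE = 1240 / 2.550 = 486 nm.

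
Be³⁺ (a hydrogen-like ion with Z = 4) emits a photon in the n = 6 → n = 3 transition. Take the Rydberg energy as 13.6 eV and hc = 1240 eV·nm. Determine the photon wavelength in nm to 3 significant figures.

For Z = 4 the level energies scale as Z², so the effective Rydberg energy is 13.6 × 16 = 217.6 eV.
ΔE = 217.6 × (1/3² − 1/6²) = 217.6 × 0.08333 = 18.13 eV.
λ = hc/ΔE = 1240 / 18.13 = 68.4 nm.

68.4 nm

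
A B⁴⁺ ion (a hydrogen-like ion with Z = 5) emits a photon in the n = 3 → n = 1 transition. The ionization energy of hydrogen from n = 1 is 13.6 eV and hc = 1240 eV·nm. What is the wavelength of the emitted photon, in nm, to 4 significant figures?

For Z = 5 the level energies scale as Z², so the effective Rydberg energy is 13.6 × 25 = 340.0 eV.
ΔE = 340.0 × (1/1² − 1/3²) = 340.0 × 0.8889 = 302.2 eV.
λ = hc/ΔE = 1240 / 302.2 = 4.103 nm.

4.103 nm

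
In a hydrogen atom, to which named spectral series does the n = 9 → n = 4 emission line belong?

The series is set by the lower level: n_f = 4 is the Brackett series.

Brackett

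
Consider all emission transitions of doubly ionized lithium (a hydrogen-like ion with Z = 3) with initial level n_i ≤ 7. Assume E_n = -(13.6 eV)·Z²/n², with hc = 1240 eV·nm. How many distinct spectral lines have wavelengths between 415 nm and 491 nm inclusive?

Enumerate all n_i → n_f pairs with 1 ≤ n_f < n_i ≤ 7 and compute λ = 1240 / [13.6·9·(1/n_f² − 1/n_i²)].
Lines falling in [415, 491] nm: 5→4 (450.3 nm).

1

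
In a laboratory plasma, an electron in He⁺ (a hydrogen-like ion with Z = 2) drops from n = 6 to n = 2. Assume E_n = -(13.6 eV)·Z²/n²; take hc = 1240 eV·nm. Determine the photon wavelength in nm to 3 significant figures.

103 nm

For Z = 2 the level energies scale as Z², so the effective Rydberg energy is 13.6 × 4 = 54.40 eV.
ΔE = 54.40 × (1/2² − 1/6²) = 54.40 × 0.2222 = 12.09 eV.
λ = hc/ΔE = 1240 / 12.09 = 103 nm.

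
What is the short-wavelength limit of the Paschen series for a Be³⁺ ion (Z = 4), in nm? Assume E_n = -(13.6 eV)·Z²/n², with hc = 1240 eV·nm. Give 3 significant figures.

51.3 nm

The Paschen series has lower level n_f = 3; the series limit corresponds to n_i → ∞.
ΔE_max = 13.6 × 16 / 3² = 24.18 eV.
λ_min = 1240 / 24.18 = 51.3 nm.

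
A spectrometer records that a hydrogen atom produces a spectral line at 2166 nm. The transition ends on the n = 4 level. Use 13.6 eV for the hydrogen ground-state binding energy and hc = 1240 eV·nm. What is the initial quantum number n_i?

n_i = 7

The photon energy is ΔE = hc/λ = 1240 / 2166 = 0.5725 eV.
With Z = 1, ΔE = 13.60 × (1/n_f² − 1/n_i²), so 1/n_f² − 1/n_i² = 0.04209.
With n_f = 4: 1/n_i² = 1/16 − 0.04209 = 0.02041, so n_i ≈ 7.00.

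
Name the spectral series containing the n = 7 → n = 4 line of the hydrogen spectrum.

Brackett

The series is set by the lower level: n_f = 4 is the Brackett series.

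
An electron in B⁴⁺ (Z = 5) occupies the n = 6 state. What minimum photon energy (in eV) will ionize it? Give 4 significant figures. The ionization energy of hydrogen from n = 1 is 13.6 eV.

E_n = −13.6 Z²/n² = −340.0/n² eV for Z = 5.
E_6 = −340.0/36 = −9.444 eV, so ionization (to E = 0) requires 9.444 eV.

9.444 eV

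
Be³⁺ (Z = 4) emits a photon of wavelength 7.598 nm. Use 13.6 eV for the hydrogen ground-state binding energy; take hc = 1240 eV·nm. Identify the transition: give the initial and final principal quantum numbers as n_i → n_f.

n_i = 2, n_f = 1

The photon energy is ΔE = hc/λ = 1240 / 7.598 = 163.2 eV.
With Z = 4, ΔE = 217.6 × (1/n_f² − 1/n_i²), so 1/n_f² − 1/n_i² = 0.7500.
Trying n_f = 1 gives 1/n_i² = 0.2500, i.e. n_i ≈ 2; this pair matches.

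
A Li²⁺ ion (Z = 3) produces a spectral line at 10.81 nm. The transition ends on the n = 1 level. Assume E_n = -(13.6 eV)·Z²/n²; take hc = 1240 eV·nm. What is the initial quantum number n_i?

n_i = 4

The photon energy is ΔE = hc/λ = 1240 / 10.81 = 114.7 eV.
With Z = 3, ΔE = 122.4 × (1/n_f² − 1/n_i²), so 1/n_f² − 1/n_i² = 0.9372.
With n_f = 1: 1/n_i² = 1/1 − 0.9372 = 0.06284, so n_i ≈ 3.99.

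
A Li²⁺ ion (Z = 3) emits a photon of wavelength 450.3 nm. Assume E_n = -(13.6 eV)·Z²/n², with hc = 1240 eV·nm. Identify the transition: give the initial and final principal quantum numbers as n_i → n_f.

The photon energy is ΔE = hc/λ = 1240 / 450.3 = 2.754 eV.
With Z = 3, ΔE = 122.4 × (1/n_f² − 1/n_i²), so 1/n_f² − 1/n_i² = 0.02250.
Trying n_f = 4 gives 1/n_i² = 0.04000, i.e. n_i ≈ 5; this pair matches.

n_i = 5, n_f = 4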